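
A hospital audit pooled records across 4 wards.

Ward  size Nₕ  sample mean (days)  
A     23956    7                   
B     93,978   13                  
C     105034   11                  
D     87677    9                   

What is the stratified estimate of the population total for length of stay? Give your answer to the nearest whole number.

A: 23956·7 = 167692
B: 93978·13 = 1221714
C: 105034·11 = 1155374
D: 87677·9 = 789093
τ̂ = Σ Nₕx̄ₕ = 3333873.

3333873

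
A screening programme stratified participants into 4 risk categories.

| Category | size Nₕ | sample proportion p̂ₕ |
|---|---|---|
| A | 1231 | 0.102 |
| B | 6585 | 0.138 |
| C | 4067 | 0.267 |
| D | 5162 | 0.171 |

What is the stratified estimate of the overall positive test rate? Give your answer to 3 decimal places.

Wₕ = Nₕ/N with N = 17045: 0.0722, 0.3863, 0.2386, 0.3028.
p̂_st = 0.0722·0.102 + 0.3863·0.138 + 0.2386·0.267 + 0.3028·0.171 ≈ 0.17617... → 0.176.

0.176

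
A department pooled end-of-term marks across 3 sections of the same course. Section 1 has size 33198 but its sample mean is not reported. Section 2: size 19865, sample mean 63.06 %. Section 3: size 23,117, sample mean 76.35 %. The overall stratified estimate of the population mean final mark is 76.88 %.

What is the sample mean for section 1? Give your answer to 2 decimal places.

85.52

N = 33198 + 19865 + 23117 = 76180.
Overall total = μ·N = 76.88·76180 = 5856718.4.
Subtract the known strata: 19865·63.06 + 23117·76.35 = 3017669.85.
Remaining total for section 1: 5856718.4 − 3017669.85 = 2839048.55.
Divide by its size: 2839048.55 / 33198 = 85.5187... → 85.52.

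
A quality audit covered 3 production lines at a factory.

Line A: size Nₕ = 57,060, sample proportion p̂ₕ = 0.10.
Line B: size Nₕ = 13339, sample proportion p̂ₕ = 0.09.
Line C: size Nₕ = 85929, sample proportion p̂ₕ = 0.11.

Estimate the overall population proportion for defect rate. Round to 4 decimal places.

0.1046

Wₕ = Nₕ/N with N = 156328: 0.3650, 0.0853, 0.5497.
p̂_st = 0.3650·0.10 + 0.0853·0.09 + 0.5497·0.11 ≈ 0.104643... → 0.1046.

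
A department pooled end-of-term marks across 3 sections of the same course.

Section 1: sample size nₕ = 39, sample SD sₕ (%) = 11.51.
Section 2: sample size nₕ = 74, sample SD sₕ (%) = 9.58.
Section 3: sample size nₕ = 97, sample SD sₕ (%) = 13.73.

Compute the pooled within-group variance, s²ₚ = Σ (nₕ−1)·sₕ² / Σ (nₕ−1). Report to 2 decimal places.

Degrees of freedom: 38 + 73 + 96 = 207.
Σ(nₕ−1)sₕ² = 38·132.4801 + 73·91.7764 + 96·188.5129 = 29831.1594.
s²ₚ = 29831.1594 / 207 = 144.1119... → 144.11.

144.11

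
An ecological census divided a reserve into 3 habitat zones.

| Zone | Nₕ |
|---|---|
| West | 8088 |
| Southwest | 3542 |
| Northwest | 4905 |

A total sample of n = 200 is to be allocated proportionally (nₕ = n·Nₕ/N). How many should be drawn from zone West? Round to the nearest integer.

Share of zone West = 8088/16535 = 0.48914.
Allocate 200 × 0.48914 = 97.829... → 98.

98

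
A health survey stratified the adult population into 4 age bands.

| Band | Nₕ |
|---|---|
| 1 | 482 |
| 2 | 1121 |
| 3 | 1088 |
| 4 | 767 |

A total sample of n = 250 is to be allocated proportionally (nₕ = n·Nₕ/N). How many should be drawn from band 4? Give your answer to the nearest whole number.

55

N = 482 + 1121 + 1088 + 767 = 3458.
n_4 = 250·767/3458 = 55.451... → 55.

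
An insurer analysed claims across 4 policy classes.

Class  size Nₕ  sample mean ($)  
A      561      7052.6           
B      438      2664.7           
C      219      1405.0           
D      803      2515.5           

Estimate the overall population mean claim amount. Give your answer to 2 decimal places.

x̄_st = (Σ Nₕx̄ₕ) / (Σ Nₕ) = (561·7052.6 + 438·2664.7 + 219·1405.0 + 803·2515.5) / 2021
= 7451288.7 / 2021 = 3686.9316... → 3686.93.

3686.93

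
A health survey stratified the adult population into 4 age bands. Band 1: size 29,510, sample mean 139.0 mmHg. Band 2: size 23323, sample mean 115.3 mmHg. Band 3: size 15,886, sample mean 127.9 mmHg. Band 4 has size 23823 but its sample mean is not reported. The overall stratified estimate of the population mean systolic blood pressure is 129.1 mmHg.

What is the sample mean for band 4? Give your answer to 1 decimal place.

131.1

Σ Nₕx̄ₕ = N·μ, so 23823·x̄_4 = 92542·129.1 − (29510·139.0 + 23323·115.3 + 15886·127.9).
= 11947172.2 − 8822851.3 = 3124320.9.
x̄_4 = 3124320.9 / 23823 = 131.147... → 131.1.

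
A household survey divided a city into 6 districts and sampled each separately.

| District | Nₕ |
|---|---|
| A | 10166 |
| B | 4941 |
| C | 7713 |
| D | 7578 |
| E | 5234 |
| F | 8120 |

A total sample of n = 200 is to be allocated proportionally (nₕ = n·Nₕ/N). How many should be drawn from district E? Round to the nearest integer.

Share of district E = 5234/43752 = 0.11963.
Allocate 200 × 0.11963 = 23.926... → 24.

24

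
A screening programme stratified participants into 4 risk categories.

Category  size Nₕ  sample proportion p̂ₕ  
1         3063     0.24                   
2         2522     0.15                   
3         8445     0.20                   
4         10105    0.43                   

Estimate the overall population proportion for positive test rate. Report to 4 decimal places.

0.2961

N = 3063 + 2522 + 8445 + 10105 = 24135.
Overall proportion = Σ (Nₕ/N)·p̂ₕ.
Σ Nₕp̂ₕ = 735.12 + 378.3 + 1689 + 4345.15 = 7147.57.
7147.57 / 24135 = 0.296150... → 0.2961.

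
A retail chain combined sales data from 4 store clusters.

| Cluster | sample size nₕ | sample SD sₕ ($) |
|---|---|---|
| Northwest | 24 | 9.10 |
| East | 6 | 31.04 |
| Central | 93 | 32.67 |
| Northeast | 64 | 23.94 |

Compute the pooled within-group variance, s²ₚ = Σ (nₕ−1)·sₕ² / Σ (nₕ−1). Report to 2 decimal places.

Degrees of freedom: 23 + 5 + 92 + 63 = 183.
Σ(nₕ−1)sₕ² = 23·82.81 + 5·963.4816 + 92·1067.3289 + 63·573.1236 = 141023.0836.
s²ₚ = 141023.0836 / 183 = 770.6179... → 770.62.

770.62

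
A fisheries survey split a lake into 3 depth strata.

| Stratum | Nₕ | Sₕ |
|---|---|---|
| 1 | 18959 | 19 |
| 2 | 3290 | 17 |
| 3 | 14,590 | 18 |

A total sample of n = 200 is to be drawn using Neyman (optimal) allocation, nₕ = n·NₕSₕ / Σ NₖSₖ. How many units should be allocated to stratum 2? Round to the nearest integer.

1: NₕSₕ = 18959·19 = 360221
2: NₕSₕ = 3290·17 = 55930
3: NₕSₕ = 14590·18 = 262620
Σ NₕSₕ = 678771.
n_2 = 200·55930/678771 = 16.480... → 16.

16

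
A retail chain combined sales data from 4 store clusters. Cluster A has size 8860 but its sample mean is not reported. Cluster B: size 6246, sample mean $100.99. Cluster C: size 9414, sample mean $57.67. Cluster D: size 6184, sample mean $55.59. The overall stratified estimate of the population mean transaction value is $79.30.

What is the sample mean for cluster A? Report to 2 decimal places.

103.54

Σ Nₕx̄ₕ = N·μ, so 8860·x̄_A = 30704·79.30 − (6246·100.99 + 9414·57.67 + 6184·55.59).
= 2434827.2 − 1517457.48 = 917369.72.
x̄_A = 917369.72 / 8860 = 103.5406... → 103.54.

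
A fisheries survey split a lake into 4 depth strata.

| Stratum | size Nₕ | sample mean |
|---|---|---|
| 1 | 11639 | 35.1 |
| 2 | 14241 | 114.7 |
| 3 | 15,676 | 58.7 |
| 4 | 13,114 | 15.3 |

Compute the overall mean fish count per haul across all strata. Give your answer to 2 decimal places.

57.85

x̄_st = (Σ Nₕx̄ₕ) / (Σ Nₕ) = (11639·35.1 + 14241·114.7 + 15676·58.7 + 13114·15.3) / 54670
= 3162797 / 54670 = 57.8525... → 57.85.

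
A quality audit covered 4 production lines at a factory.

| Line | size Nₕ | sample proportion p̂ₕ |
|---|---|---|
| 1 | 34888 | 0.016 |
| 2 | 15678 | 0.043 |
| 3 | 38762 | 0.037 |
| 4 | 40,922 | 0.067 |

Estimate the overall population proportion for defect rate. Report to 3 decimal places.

Wₕ = Nₕ/N with N = 130250: 0.2679, 0.1204, 0.2976, 0.3142.
p̂_st = 0.2679·0.016 + 0.1204·0.043 + 0.2976·0.037 + 0.3142·0.067 ≈ 0.04152... → 0.042.

0.042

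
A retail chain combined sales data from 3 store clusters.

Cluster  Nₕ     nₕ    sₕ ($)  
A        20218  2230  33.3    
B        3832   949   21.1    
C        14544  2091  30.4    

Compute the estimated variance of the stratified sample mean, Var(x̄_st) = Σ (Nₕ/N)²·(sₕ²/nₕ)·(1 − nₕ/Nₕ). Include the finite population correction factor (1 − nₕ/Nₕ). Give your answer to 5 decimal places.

N = 38594; Wₕ = Nₕ/N.
cluster A: (20218/38594)²·33.3²/2230·(1 − 2230/20218) = 0.12141297
cluster B: (3832/38594)²·21.1²/949·(1 − 949/3832) = 0.00347960
cluster C: (14544/38594)²·30.4²/2091·(1 − 2091/14544) = 0.05374170
Sum = 0.17863427 → 0.17863.

0.17863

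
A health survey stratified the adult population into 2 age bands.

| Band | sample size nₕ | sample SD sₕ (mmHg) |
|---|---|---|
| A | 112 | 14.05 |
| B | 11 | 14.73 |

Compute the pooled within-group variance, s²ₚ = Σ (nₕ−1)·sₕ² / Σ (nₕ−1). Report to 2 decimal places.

199.02

Degrees of freedom: 111 + 10 = 121.
Σ(nₕ−1)sₕ² = 111·197.4025 + 10·216.9729 = 24081.4065.
s²ₚ = 24081.4065 / 121 = 199.0199... → 199.02.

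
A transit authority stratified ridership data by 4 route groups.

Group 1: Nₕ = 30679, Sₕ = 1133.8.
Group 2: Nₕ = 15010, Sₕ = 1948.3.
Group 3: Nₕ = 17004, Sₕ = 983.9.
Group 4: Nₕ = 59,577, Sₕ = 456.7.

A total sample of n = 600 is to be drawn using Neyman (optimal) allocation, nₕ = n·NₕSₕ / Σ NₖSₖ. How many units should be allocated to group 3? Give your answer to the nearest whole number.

93

1: NₕSₕ = 30679·1133.8 = 34783850.2
2: NₕSₕ = 15010·1948.3 = 29243983
3: NₕSₕ = 17004·983.9 = 16730235.6
4: NₕSₕ = 59577·456.7 = 27208815.9
Σ NₕSₕ = 107966884.7.
n_3 = 600·16730235.6/107966884.7 = 92.974... → 93.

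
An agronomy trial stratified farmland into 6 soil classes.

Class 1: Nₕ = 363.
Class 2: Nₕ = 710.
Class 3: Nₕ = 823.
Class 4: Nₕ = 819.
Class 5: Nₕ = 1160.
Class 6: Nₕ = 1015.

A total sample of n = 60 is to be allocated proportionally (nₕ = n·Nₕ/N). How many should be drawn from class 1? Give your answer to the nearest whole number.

4

Share of class 1 = 363/4890 = 0.07423.
Allocate 60 × 0.07423 = 4.454... → 4.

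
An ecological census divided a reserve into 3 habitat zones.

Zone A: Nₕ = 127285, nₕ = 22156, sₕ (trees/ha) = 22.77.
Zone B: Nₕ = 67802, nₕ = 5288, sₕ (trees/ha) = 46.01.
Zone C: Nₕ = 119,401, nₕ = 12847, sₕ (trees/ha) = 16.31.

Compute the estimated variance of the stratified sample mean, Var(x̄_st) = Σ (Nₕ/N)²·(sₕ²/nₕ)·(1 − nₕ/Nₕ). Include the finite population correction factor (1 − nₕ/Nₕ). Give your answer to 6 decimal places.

0.022986

N = 314488; Wₕ = Nₕ/N.
zone A: (127285/314488)²·22.77²/22156·(1 − 22156/127285) = 0.003166112
zone B: (67802/314488)²·46.01²/5288·(1 − 5288/67802) = 0.017156340
zone C: (119401/314488)²·16.31²/12847·(1 − 12847/119401) = 0.002663641
Sum = 0.022986094 → 0.022986.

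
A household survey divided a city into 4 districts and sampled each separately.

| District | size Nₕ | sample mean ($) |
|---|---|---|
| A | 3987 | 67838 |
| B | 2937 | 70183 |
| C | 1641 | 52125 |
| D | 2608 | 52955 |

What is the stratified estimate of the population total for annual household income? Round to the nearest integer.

A: 3987·67838 = 270470106
B: 2937·70183 = 206127471
C: 1641·52125 = 85537125
D: 2608·52955 = 138106640
τ̂ = Σ Nₕx̄ₕ = 700241342.

700241342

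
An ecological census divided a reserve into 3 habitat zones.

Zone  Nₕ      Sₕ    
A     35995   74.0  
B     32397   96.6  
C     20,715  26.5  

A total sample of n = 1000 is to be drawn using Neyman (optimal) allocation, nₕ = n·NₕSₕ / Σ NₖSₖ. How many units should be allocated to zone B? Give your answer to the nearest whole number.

493

Σ NₕSₕ = 35995·74.0 + 32397·96.6 + 20715·26.5 = 6342127.7.
Share for B: 3129550.2/6342127.7 = 0.49345.
n_B = 1000 × 0.49345 = 493.454... → 493.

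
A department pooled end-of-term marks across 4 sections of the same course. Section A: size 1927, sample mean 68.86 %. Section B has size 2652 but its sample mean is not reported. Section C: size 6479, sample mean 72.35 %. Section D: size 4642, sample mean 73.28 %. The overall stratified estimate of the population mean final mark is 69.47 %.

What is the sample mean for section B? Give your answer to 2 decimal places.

56.21

N = 1927 + 2652 + 6479 + 4642 = 15700.
Overall total = μ·N = 69.47·15700 = 1090679.
Subtract the known strata: 1927·68.86 + 6479·72.35 + 4642·73.28 = 941614.63.
Remaining total for section B: 1090679 − 941614.63 = 149064.37.
Divide by its size: 149064.37 / 2652 = 56.2083... → 56.21.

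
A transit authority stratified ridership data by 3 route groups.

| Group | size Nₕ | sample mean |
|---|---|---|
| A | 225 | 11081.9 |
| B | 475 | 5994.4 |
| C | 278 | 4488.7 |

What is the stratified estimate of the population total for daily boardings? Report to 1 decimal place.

A: 225·11081.9 = 2493427.5
B: 475·5994.4 = 2847340
C: 278·4488.7 = 1247858.6
τ̂ = Σ Nₕx̄ₕ = 6588626.1.

6588626.1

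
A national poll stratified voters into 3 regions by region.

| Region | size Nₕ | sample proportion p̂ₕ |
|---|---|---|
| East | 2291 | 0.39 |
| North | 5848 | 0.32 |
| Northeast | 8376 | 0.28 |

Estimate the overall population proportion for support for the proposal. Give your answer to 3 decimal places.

0.309

N = 2291 + 5848 + 8376 = 16515.
Overall proportion = Σ (Nₕ/N)·p̂ₕ.
Σ Nₕp̂ₕ = 893.49 + 1871.36 + 2345.28 = 5110.13.
5110.13 / 16515 = 0.30942... → 0.309.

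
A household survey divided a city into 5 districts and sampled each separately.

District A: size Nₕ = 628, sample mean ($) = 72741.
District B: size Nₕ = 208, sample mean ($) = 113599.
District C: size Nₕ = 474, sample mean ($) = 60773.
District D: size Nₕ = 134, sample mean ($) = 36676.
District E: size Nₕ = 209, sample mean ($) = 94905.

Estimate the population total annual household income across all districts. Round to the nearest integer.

Population total = Σ Nₕ·x̄ₕ (each stratum's size times its mean).
628·72741 + 208·113599 + 474·60773 + 134·36676 + 209·94905 = 45681348 + 23628592 + 28806402 + 4914584 + 19835145 = 122866071.

122866071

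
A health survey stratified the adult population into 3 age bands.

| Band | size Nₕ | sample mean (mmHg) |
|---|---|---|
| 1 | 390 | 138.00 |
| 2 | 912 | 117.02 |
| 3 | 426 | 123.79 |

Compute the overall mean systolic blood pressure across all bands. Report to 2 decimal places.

123.42

N = 1728; weights Wₕ = Nₕ/N = (0.2257, 0.5278, 0.2465).
x̄_st = Σ Wₕ·x̄ₕ = 0.2257·138.00 + 0.5278·117.02 + 0.2465·123.79 ≈ 123.4241...
→ 123.42.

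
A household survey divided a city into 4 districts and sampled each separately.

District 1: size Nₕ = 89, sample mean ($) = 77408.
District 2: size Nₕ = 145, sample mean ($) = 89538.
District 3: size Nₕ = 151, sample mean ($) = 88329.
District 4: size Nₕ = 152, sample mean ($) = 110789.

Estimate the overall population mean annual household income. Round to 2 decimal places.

93202.85

N = 89 + 145 + 151 + 152 = 537.
The stratified mean weights each stratum mean by its population share Nₕ/N.
Σ Nₕx̄ₕ = 89·77408 + 145·89538 + 151·88329 + 152·110789 = 6889312 + 12983010 + 13337679 + 16839928 = 50049929.
Divide by N: 50049929 / 537 = 93202.8473... → 93202.85.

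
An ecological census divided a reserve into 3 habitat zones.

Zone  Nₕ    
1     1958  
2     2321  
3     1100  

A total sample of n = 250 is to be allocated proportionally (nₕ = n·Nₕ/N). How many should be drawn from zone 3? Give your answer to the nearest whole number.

N = 1958 + 2321 + 1100 = 5379.
n_3 = 250·1100/5379 = 51.125... → 51.

51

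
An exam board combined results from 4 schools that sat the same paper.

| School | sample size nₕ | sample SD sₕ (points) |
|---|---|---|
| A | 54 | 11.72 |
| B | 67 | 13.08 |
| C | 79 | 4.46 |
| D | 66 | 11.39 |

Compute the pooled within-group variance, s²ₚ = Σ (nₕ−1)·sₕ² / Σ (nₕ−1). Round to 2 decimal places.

A: (54−1)·11.72² = 53·137.3584 = 7279.9952
B: (67−1)·13.08² = 66·171.0864 = 11291.7024
C: (79−1)·4.46² = 78·19.8916 = 1551.5448
D: (66−1)·11.39² = 65·129.7321 = 8432.5865
Numerator = 28555.8289; denominator = Σ(nₕ−1) = 262.
s²ₚ = 28555.8289/262 = 108.9917... → 108.99.

108.99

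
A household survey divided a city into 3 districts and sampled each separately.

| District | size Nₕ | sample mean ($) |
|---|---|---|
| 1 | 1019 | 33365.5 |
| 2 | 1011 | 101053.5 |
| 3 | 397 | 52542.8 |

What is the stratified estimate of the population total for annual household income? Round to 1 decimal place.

1: 1019·33365.5 = 33999444.5
2: 1011·101053.5 = 102165088.5
3: 397·52542.8 = 20859491.6
τ̂ = Σ Nₕx̄ₕ = 157024024.6.

157024024.6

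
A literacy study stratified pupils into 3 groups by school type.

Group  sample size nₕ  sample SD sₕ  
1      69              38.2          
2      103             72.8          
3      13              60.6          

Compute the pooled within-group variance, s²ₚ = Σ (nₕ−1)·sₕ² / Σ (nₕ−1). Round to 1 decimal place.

3757.6

1: (69−1)·38.2² = 68·1459.24 = 99228.32
2: (103−1)·72.8² = 102·5299.84 = 540583.68
3: (13−1)·60.6² = 12·3672.36 = 44068.32
Numerator = 683880.32; denominator = Σ(nₕ−1) = 182.
s²ₚ = 683880.32/182 = 3757.584... → 3757.6.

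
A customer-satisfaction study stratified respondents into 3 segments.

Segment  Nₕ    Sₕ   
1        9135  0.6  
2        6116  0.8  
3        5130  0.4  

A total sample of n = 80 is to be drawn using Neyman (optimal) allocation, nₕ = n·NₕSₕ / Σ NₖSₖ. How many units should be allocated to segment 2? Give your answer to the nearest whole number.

32

Σ NₕSₕ = 9135·0.6 + 6116·0.8 + 5130·0.4 = 12425.8.
Share for 2: 4892.8/12425.8 = 0.39376.
n_2 = 80 × 0.39376 = 31.501... → 32.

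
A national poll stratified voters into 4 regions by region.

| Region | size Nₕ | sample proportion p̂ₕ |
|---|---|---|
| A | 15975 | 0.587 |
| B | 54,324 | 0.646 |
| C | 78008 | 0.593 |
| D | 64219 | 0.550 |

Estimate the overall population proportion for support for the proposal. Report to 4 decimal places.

0.5931

N = 15975 + 54324 + 78008 + 64219 = 212526.
Overall proportion = Σ (Nₕ/N)·p̂ₕ.
Σ Nₕp̂ₕ = 9377.325 + 35093.304 + 46258.744 + 35320.45 = 126049.823.
126049.823 / 212526 = 0.593103... → 0.5931.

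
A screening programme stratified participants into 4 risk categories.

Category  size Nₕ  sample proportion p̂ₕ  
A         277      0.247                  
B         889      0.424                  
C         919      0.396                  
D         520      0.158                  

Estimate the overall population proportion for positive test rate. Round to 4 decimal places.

N = 277 + 889 + 919 + 520 = 2605.
Overall proportion = Σ (Nₕ/N)·p̂ₕ.
Σ Nₕp̂ₕ = 68.419 + 376.936 + 363.924 + 82.16 = 891.439.
891.439 / 2605 = 0.342203... → 0.3422.

0.3422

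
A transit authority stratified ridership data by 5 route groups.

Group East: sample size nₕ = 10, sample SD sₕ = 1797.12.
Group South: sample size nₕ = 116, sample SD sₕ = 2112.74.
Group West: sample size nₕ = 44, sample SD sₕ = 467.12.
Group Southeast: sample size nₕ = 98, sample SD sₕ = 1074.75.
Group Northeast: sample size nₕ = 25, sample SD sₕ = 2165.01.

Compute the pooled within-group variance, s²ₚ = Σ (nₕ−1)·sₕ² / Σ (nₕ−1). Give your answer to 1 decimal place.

2695518.8

Degrees of freedom: 9 + 115 + 43 + 97 + 24 = 288.
Σ(nₕ−1)sₕ² = 9·3229640.2944 + 115·4463670.3076 + 43·218201.0944 + 97·1155087.5625 + 24·4687268.3001 = 776309427.8477.
s²ₚ = 776309427.8477 / 288 = 2695518.847... → 2695518.8.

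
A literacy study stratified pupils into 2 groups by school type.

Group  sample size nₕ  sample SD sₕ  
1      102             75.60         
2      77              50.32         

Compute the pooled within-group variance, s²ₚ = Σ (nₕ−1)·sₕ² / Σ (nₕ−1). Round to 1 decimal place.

4348.5

1: (102−1)·75.60² = 101·5715.36 = 577251.36
2: (77−1)·50.32² = 76·2532.1024 = 192439.7824
Numerator = 769691.1424; denominator = Σ(nₕ−1) = 177.
s²ₚ = 769691.1424/177 = 4348.538... → 4348.5.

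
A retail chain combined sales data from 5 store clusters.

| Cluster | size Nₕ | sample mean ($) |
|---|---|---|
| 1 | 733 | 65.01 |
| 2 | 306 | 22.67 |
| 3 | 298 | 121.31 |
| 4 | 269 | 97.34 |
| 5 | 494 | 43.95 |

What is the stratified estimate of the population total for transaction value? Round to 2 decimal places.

1: 733·65.01 = 47652.33
2: 306·22.67 = 6937.02
3: 298·121.31 = 36150.38
4: 269·97.34 = 26184.46
5: 494·43.95 = 21711.3
τ̂ = Σ Nₕx̄ₕ = 138635.49.

138635.49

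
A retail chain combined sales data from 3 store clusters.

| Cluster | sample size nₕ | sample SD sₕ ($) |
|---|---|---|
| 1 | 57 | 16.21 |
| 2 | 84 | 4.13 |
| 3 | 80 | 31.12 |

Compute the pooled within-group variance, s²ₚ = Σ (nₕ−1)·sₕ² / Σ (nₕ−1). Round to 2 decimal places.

Degrees of freedom: 56 + 83 + 79 = 218.
Σ(nₕ−1)sₕ² = 56·262.7641 + 83·17.0569 + 79·968.4544 = 92638.4099.
s²ₚ = 92638.4099 / 218 = 424.9468... → 424.95.

424.95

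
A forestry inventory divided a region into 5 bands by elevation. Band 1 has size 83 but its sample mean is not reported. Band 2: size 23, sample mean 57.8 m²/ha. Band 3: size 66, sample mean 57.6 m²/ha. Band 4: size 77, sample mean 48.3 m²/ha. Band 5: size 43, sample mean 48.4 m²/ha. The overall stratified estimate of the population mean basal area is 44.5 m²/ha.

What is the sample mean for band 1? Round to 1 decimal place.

24.9

Σ Nₕx̄ₕ = N·μ, so 83·x̄_1 = 292·44.5 − (23·57.8 + 66·57.6 + 77·48.3 + 43·48.4).
= 12994 − 10931.3 = 2062.7.
x̄_1 = 2062.7 / 83 = 24.852... → 24.9.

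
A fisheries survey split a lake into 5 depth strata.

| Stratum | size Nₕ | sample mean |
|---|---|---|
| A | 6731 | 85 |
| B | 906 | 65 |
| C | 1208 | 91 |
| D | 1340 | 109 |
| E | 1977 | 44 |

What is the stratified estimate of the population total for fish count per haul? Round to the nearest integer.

974001

Population total = Σ Nₕ·x̄ₕ (each stratum's size times its mean).
6731·85 + 906·65 + 1208·91 + 1340·109 + 1977·44 = 572135 + 58890 + 109928 + 146060 + 86988 = 974001.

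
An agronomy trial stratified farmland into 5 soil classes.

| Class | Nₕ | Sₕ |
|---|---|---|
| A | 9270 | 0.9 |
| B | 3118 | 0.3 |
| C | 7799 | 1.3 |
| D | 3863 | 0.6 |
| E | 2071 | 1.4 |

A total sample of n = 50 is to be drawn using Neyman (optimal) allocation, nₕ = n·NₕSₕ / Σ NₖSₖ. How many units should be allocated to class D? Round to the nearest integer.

5

A: NₕSₕ = 9270·0.9 = 8343
B: NₕSₕ = 3118·0.3 = 935.4
C: NₕSₕ = 7799·1.3 = 10138.7
D: NₕSₕ = 3863·0.6 = 2317.8
E: NₕSₕ = 2071·1.4 = 2899.4
Σ NₕSₕ = 24634.3.
n_D = 50·2317.8/24634.3 = 4.704... → 5.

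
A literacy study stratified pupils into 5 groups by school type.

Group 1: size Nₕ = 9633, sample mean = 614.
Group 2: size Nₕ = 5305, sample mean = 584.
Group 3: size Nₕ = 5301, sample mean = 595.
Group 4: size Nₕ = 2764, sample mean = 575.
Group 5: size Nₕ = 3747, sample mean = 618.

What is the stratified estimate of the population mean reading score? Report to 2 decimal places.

N = 26750; weights Wₕ = Nₕ/N = (0.3601, 0.1983, 0.1982, 0.1033, 0.1401).
x̄_st = Σ Wₕ·x̄ₕ = 0.3601·614 + 0.1983·584 + 0.1982·595 + 0.1033·575 + 0.1401·618 ≈ 600.8158...
→ 600.82.

600.82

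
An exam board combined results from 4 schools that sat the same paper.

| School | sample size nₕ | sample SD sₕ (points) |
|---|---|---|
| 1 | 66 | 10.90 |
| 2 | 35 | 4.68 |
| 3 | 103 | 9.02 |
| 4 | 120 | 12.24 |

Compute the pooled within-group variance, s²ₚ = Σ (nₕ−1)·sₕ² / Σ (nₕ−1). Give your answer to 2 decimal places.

Degrees of freedom: 65 + 34 + 102 + 119 = 320.
Σ(nₕ−1)sₕ² = 65·118.81 + 34·21.9024 + 102·81.3604 + 119·149.8176 = 34594.3868.
s²ₚ = 34594.3868 / 320 = 108.1075... → 108.11.

108.11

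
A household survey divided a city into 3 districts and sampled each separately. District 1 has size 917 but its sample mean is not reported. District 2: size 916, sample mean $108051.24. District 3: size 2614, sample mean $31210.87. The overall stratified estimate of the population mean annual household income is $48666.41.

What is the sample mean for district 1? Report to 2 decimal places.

39105.10

Σ Nₕx̄ₕ = N·μ, so 917·x̄_1 = 4447·48666.41 − (916·108051.24 + 2614·31210.87).
= 216419525.27 − 180560150.02 = 35859375.25.
x̄_1 = 35859375.25 / 917 = 39105.0984... → 39105.10.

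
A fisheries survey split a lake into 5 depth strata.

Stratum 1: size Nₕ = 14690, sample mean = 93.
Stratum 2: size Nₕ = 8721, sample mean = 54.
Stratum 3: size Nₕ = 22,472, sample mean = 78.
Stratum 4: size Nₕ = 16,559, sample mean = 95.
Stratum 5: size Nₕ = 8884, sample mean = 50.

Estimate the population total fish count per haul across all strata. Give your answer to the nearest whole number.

Estimate total by summing Nₕ·x̄ₕ over strata.
14690·93 + 8721·54 + 22472·78 + 16559·95 + 8884·50 = 1366170 + 470934 + 1752816 + 1573105 + 444200 = 5607225.

5607225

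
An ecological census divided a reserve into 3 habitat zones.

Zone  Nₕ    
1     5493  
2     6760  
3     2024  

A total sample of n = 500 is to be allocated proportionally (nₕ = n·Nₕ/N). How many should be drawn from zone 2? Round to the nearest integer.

Share of zone 2 = 6760/14277 = 0.47349.
Allocate 500 × 0.47349 = 236.744... → 237.

237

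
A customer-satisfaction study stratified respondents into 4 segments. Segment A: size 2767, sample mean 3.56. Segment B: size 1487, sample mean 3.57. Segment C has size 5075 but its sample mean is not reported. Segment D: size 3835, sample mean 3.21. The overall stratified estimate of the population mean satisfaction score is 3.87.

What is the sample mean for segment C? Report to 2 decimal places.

N = 2767 + 1487 + 5075 + 3835 = 13164.
Overall total = μ·N = 3.87·13164 = 50944.68.
Subtract the known strata: 2767·3.56 + 1487·3.57 + 3835·3.21 = 27469.46.
Remaining total for segment C: 50944.68 − 27469.46 = 23475.22.
Divide by its size: 23475.22 / 5075 = 4.6257... → 4.63.

4.63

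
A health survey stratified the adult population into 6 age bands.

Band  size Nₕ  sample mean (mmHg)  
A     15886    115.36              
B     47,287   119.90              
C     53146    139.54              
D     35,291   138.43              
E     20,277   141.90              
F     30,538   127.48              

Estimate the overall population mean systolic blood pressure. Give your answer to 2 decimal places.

131.28

x̄_st = (Σ Nₕx̄ₕ) / (Σ Nₕ) = (15886·115.36 + 47287·119.90 + 53146·139.54 + 35291·138.43 + 20277·141.90 + 30538·127.48) / 202425
= 26573936.77 / 202425 = 131.2779... → 131.28.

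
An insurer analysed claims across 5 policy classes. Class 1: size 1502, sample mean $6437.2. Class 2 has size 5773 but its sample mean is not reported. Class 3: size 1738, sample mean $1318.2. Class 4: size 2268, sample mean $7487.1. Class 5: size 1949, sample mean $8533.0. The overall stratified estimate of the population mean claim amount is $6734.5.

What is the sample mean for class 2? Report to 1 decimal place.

N = 1502 + 5773 + 1738 + 2268 + 1949 = 13230.
Overall total = μ·N = 6734.5·13230 = 89097435.
Subtract the known strata: 1502·6437.2 + 1738·1318.2 + 2268·7487.1 + 1949·8533.0 = 45571265.8.
Remaining total for class 2: 89097435 − 45571265.8 = 43526169.2.
Divide by its size: 43526169.2 / 5773 = 7539.610... → 7539.6.

7539.6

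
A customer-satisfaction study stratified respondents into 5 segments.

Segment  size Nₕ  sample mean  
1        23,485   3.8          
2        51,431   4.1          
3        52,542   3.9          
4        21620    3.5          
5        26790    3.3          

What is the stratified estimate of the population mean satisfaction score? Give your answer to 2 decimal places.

3.80

N = 23485 + 51431 + 52542 + 21620 + 26790 = 175868.
Overall mean = Σ (Nₕ/N)·x̄ₕ — weight by population share, not a simple average.
Σ Nₕx̄ₕ = 23485·3.8 + 51431·4.1 + 52542·3.9 + 21620·3.5 + 26790·3.3 = 89243 + 210867.1 + 204913.8 + 75670 + 88407 = 669100.9.
Divide by N: 669100.9 / 175868 = 3.8046... → 3.80.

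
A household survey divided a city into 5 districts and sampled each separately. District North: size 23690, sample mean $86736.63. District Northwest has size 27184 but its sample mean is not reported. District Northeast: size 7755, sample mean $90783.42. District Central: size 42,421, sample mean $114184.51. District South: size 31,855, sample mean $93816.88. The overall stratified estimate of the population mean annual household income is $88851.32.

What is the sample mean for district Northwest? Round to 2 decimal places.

44791.45

Σ Nₕx̄ₕ = N·μ, so 27184·x̄_Northwest = 132905·88851.32 − (23690·86736.63 + 7755·90783.42 + 42421·114184.51 + 31855·93816.88).
= 11808784684.6 − 10591173997.91 = 1217610686.69.
x̄_Northwest = 1217610686.69 / 27184 = 44791.4467... → 44791.45.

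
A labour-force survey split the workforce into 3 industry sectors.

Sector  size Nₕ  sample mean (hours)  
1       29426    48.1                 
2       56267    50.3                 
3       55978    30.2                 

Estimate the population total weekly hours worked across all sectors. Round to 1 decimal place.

1: 29426·48.1 = 1415390.6
2: 56267·50.3 = 2830230.1
3: 55978·30.2 = 1690535.6
τ̂ = Σ Nₕx̄ₕ = 5936156.3.

5936156.3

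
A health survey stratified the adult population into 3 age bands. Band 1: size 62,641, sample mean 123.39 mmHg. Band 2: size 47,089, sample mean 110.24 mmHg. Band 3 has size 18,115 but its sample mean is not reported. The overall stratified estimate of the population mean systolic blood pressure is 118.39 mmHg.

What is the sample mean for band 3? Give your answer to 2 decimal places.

122.29

N = 62641 + 47089 + 18115 = 127845.
Overall total = μ·N = 118.39·127845 = 15135569.55.
Subtract the known strata: 62641·123.39 + 47089·110.24 = 12920364.35.
Remaining total for band 3: 15135569.55 − 12920364.35 = 2215205.2.
Divide by its size: 2215205.2 / 18115 = 122.2857... → 122.29.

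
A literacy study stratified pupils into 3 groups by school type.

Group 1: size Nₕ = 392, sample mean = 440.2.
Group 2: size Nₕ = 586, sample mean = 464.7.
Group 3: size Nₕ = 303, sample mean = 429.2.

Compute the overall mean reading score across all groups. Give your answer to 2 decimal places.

448.81

N = 1281; weights Wₕ = Nₕ/N = (0.3060, 0.4575, 0.2365).
x̄_st = Σ Wₕ·x̄ₕ = 0.3060·440.2 + 0.4575·464.7 + 0.2365·429.2 ≈ 448.8058...
→ 448.81.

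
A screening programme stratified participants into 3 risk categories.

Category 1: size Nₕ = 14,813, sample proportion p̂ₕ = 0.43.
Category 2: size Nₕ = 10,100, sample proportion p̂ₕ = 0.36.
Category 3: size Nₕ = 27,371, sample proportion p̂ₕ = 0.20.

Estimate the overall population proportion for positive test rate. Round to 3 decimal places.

N = 14813 + 10100 + 27371 = 52284.
Overall proportion = Σ (Nₕ/N)·p̂ₕ.
Σ Nₕp̂ₕ = 6369.59 + 3636 + 5474.2 = 15479.79.
15479.79 / 52284 = 0.29607... → 0.296.

0.296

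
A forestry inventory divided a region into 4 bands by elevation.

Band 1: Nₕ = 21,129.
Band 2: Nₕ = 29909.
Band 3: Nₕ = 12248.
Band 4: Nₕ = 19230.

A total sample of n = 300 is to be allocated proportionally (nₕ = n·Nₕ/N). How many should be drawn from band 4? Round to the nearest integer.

N = 21129 + 29909 + 12248 + 19230 = 82516.
n_4 = 300·19230/82516 = 69.914... → 70.

70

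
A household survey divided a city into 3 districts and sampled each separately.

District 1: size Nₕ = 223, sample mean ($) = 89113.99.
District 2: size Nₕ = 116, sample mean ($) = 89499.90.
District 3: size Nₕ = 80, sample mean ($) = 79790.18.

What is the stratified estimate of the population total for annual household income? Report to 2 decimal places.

36637622.57

1: 223·89113.99 = 19872419.77
2: 116·89499.90 = 10381988.4
3: 80·79790.18 = 6383214.4
τ̂ = Σ Nₕx̄ₕ = 36637622.57.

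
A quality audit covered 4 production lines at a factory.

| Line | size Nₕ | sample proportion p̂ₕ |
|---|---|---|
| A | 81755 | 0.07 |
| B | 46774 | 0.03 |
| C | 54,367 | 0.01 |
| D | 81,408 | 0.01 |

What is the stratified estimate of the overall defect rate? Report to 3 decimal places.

N = 81755 + 46774 + 54367 + 81408 = 264304.
Overall proportion = Σ (Nₕ/N)·p̂ₕ.
Σ Nₕp̂ₕ = 5722.85 + 1403.22 + 543.67 + 814.08 = 8483.82.
8483.82 / 264304 = 0.03210... → 0.032.

0.032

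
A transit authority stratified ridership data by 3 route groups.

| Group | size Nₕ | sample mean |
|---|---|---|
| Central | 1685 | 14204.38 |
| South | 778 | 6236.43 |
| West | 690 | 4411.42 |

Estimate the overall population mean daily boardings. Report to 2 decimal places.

10095.21

N = 3153; weights Wₕ = Nₕ/N = (0.5344, 0.2467, 0.2188).
x̄_st = Σ Wₕ·x̄ₕ = 0.5344·14204.38 + 0.2467·6236.43 + 0.2188·4411.42 ≈ 10095.2117...
→ 10095.21.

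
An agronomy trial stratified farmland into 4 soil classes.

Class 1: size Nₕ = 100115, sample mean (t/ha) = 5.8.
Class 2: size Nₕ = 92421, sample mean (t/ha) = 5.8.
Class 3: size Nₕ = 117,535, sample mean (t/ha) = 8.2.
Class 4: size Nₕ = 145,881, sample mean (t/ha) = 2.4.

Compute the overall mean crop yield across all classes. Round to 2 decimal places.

5.33

N = 100115 + 92421 + 117535 + 145881 = 455952.
Weight each subgroup mean by Nₕ/N and sum.
Σ Nₕx̄ₕ = 100115·5.8 + 92421·5.8 + 117535·8.2 + 145881·2.4 = 580667 + 536041.8 + 963787 + 350114.4 = 2430610.2.
Divide by N: 2430610.2 / 455952 = 5.3308... → 5.33.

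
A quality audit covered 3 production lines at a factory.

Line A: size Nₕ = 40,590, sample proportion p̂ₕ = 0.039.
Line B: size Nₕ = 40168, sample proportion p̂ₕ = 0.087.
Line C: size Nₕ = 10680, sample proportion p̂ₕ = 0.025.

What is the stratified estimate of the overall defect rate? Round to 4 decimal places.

0.0585

N = 40590 + 40168 + 10680 = 91438.
Overall proportion = Σ (Nₕ/N)·p̂ₕ.
Σ Nₕp̂ₕ = 1583.01 + 3494.616 + 267 = 5344.626.
5344.626 / 91438 = 0.058451... → 0.0585.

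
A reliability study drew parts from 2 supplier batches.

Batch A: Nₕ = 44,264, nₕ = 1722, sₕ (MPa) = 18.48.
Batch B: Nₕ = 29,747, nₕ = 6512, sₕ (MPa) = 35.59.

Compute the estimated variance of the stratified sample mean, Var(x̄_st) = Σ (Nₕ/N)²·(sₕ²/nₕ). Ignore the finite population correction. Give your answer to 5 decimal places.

0.10236

N = 74011; Wₕ = Nₕ/N.
batch A: (44264/74011)²·18.48²/1722 = 0.07093810
batch B: (29747/74011)²·35.59²/6512 = 0.03142211
Sum = 0.10236021 → 0.10236.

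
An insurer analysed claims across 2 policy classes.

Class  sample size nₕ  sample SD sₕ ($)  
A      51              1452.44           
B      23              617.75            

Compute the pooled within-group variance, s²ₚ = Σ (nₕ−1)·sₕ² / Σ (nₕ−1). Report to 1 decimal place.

1581592.1

A: (51−1)·1452.44² = 50·2109581.9536 = 105479097.68
B: (23−1)·617.75² = 22·381615.0625 = 8395531.375
Numerator = 113874629.055; denominator = Σ(nₕ−1) = 72.
s²ₚ = 113874629.055/72 = 1581592.070... → 1581592.1.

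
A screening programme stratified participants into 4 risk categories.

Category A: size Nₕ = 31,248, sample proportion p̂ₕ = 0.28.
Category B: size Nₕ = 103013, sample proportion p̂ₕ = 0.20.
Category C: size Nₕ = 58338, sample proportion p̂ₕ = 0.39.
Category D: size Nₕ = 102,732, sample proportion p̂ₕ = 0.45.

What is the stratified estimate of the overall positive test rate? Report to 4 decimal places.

0.3330

N = 31248 + 103013 + 58338 + 102732 = 295331.
Overall proportion = Σ (Nₕ/N)·p̂ₕ.
Σ Nₕp̂ₕ = 8749.44 + 20602.6 + 22751.82 + 46229.4 = 98333.26.
98333.26 / 295331 = 0.332959... → 0.3330.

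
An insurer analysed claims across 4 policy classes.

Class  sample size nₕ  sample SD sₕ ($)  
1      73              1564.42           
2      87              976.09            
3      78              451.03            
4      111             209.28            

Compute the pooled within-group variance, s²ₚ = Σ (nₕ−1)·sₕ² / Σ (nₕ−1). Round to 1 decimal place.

1: (73−1)·1564.42² = 72·2447409.9364 = 176213515.4208
2: (87−1)·976.09² = 86·952751.6881 = 81936645.1766
3: (78−1)·451.03² = 77·203428.0609 = 15663960.6893
4: (111−1)·209.28² = 110·43798.1184 = 4817793.024
Numerator = 278631914.3107; denominator = Σ(nₕ−1) = 345.
s²ₚ = 278631914.3107/345 = 807628.737... → 807628.7.

807628.7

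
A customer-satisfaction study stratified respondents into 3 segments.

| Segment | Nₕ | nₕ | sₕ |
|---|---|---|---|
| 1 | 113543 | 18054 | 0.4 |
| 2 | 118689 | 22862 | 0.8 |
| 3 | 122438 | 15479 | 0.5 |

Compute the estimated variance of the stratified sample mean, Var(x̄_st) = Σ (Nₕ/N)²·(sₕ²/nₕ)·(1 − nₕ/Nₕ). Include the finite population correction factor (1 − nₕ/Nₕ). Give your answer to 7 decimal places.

N = 354670; Wₕ = Nₕ/N.
segment 1: (113543/354670)²·0.4²/18054·(1 − 18054/113543) = 0.0000007639
segment 2: (118689/354670)²·0.8²/22862·(1 − 22862/118689) = 0.0000025311
segment 3: (122438/354670)²·0.5²/15479·(1 − 15479/122438) = 0.0000016814
Sum = 0.0000049764 → 0.0000050.

0.0000050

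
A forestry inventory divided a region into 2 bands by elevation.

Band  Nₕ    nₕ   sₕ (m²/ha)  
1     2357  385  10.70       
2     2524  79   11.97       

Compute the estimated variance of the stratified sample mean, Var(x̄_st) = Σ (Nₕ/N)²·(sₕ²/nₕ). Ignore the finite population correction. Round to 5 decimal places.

N = 4881. Term for each stratum: Wₕ²sₕ²/nₕ.
Var(x̄_st) = 0.06934392 + 0.48497829 = 0.55432221 → 0.55432.

0.55432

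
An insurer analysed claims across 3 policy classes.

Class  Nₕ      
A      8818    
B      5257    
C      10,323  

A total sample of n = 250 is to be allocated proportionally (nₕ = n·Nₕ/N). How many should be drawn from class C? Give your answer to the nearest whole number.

106

N = 8818 + 5257 + 10323 = 24398.
n_C = 250·10323/24398 = 105.777... → 106.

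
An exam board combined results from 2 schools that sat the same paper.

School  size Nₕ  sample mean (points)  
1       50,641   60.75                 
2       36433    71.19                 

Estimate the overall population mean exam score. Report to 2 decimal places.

N = 50641 + 36433 = 87074.
Weight each subgroup mean by Nₕ/N and sum.
Σ Nₕx̄ₕ = 50641·60.75 + 36433·71.19 = 3076440.75 + 2593665.27 = 5670106.02.
Divide by N: 5670106.02 / 87074 = 65.1182... → 65.12.

65.12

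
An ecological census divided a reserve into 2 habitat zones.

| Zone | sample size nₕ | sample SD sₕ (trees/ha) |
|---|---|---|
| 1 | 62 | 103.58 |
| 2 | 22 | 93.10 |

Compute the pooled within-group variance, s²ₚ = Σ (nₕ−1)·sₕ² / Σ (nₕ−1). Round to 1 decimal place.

Degrees of freedom: 61 + 21 = 82.
Σ(nₕ−1)sₕ² = 61·10728.8164 + 21·8667.61 = 836477.6104.
s²ₚ = 836477.6104 / 82 = 10200.946... → 10200.9.

10200.9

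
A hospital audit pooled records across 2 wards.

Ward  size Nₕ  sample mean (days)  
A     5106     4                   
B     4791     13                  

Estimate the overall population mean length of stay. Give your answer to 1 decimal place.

8.4

N = 5106 + 4791 = 9897.
The stratified mean weights each stratum mean by its population share Nₕ/N.
Σ Nₕx̄ₕ = 5106·4 + 4791·13 = 20424 + 62283 = 82707.
Divide by N: 82707 / 9897 = 8.357... → 8.4.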